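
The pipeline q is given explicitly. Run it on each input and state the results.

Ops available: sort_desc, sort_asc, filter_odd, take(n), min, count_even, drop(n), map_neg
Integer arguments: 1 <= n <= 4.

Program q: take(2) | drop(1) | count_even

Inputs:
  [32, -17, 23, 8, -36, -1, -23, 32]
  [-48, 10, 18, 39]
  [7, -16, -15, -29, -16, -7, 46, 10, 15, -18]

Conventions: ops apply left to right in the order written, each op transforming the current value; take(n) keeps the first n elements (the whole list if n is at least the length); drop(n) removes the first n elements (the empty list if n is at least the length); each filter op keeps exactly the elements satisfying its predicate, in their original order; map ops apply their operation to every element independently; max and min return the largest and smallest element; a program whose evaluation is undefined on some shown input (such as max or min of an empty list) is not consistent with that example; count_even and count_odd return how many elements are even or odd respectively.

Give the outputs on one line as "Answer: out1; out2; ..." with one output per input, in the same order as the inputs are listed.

0; 1; 1

Execution, op by op:
  [32, -17, 23, 8, -36, -1, -23, 32] -> [32, -17] -> [-17] -> 0
  [-48, 10, 18, 39] -> [-48, 10] -> [10] -> 1
  [7, -16, -15, -29, -16, -7, 46, 10, 15, -18] -> [7, -16] -> [-16] -> 1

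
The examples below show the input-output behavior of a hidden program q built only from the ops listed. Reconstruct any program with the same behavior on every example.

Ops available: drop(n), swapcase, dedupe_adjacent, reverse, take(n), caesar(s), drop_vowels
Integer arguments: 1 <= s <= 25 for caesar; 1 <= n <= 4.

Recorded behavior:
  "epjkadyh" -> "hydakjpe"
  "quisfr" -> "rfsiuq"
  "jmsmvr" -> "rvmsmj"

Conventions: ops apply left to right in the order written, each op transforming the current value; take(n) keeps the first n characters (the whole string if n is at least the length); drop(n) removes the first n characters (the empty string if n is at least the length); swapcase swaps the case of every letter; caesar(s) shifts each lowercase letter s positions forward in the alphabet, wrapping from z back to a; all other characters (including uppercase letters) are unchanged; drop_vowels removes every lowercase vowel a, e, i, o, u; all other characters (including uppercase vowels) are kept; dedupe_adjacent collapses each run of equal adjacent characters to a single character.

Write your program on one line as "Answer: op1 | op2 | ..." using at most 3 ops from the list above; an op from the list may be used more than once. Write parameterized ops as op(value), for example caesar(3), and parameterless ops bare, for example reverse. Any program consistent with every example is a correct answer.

swapcase | reverse | swapcase

Check, running the answer program on each example:
  "epjkadyh" -> "EPJKADYH" -> "HYDAKJPE" -> "hydakjpe"
  "quisfr" -> "QUISFR" -> "RFSIUQ" -> "rfsiuq"
  "jmsmvr" -> "JMSMVR" -> "RVMSMJ" -> "rvmsmj"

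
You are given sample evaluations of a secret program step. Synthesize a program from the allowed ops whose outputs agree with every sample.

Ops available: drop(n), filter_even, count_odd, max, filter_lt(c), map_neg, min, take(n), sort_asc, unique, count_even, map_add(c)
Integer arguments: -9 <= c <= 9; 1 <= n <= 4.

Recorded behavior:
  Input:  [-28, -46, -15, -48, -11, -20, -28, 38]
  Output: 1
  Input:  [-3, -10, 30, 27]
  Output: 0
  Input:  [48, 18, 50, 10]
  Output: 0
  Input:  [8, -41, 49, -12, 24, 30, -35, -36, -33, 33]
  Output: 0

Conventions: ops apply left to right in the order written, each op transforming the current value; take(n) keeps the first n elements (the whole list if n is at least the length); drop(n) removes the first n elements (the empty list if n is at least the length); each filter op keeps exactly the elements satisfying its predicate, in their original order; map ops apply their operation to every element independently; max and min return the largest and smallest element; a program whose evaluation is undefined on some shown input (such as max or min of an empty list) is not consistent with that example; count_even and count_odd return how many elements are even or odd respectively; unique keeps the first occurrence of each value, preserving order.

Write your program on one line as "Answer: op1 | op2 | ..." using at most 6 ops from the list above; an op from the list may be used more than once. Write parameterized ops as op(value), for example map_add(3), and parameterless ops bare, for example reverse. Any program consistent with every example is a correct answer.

drop(4) | take(1) | map_add(2) | map_add(-5) | count_even

Check, running the answer program on each example:
  [-28, -46, -15, -48, -11, -20, -28, 38] -> [-11, -20, -28, 38] -> [-11] -> [-9] -> [-14] -> 1
  [-3, -10, 30, 27] -> [] -> [] -> [] -> [] -> 0
  [48, 18, 50, 10] -> [] -> [] -> [] -> [] -> 0
  [8, -41, 49, -12, 24, 30, -35, -36, -33, 33] -> [24, 30, -35, -36, -33, 33] -> [24] -> [26] -> [21] -> 0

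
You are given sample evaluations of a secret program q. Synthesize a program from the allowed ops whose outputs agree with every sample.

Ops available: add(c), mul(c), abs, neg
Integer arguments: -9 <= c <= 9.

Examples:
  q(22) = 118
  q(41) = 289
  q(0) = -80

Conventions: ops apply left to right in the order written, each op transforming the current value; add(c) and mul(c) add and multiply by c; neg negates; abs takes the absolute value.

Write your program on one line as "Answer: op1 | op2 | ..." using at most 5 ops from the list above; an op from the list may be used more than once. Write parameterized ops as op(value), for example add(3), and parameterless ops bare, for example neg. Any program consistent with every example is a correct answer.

add(-8) | mul(-9) | neg | add(-8)

Check, running the answer program on each example:
  22 -> 14 -> -126 -> 126 -> 118
  41 -> 33 -> -297 -> 297 -> 289
  0 -> -8 -> 72 -> -72 -> -80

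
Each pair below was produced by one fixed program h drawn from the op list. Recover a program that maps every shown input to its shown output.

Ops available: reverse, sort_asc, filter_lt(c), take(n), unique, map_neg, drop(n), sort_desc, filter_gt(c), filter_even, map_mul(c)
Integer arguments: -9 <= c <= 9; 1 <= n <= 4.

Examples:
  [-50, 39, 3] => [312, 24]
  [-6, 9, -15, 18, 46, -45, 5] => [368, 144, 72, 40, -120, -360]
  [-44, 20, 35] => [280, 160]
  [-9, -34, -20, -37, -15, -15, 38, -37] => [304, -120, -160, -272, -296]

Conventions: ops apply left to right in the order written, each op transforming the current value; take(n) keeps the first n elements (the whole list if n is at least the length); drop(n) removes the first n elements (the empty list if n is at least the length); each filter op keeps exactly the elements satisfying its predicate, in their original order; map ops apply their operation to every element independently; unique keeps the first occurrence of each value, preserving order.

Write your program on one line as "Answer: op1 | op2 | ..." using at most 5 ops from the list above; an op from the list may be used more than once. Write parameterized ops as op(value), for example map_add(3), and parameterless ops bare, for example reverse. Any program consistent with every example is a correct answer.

unique | drop(1) | sort_asc | sort_desc | map_mul(8)

Check, running the answer program on each example:
  [-50, 39, 3] -> [-50, 39, 3] -> [39, 3] -> [3, 39] -> [39, 3] -> [312, 24]
  [-6, 9, -15, 18, 46, -45, 5] -> [-6, 9, -15, 18, 46, -45, 5] -> [9, -15, 18, 46, -45, 5] -> [-45, -15, 5, 9, 18, 46] -> [46, 18, 9, 5, -15, -45] -> [368, 144, 72, 40, -120, -360]
  [-44, 20, 35] -> [-44, 20, 35] -> [20, 35] -> [20, 35] -> [35, 20] -> [280, 160]
  [-9, -34, -20, -37, -15, -15, 38, -37] -> [-9, -34, -20, -37, -15, 38] -> [-34, -20, -37, -15, 38] -> [-37, -34, -20, -15, 38] -> [38, -15, -20, -34, -37] -> [304, -120, -160, -272, -296]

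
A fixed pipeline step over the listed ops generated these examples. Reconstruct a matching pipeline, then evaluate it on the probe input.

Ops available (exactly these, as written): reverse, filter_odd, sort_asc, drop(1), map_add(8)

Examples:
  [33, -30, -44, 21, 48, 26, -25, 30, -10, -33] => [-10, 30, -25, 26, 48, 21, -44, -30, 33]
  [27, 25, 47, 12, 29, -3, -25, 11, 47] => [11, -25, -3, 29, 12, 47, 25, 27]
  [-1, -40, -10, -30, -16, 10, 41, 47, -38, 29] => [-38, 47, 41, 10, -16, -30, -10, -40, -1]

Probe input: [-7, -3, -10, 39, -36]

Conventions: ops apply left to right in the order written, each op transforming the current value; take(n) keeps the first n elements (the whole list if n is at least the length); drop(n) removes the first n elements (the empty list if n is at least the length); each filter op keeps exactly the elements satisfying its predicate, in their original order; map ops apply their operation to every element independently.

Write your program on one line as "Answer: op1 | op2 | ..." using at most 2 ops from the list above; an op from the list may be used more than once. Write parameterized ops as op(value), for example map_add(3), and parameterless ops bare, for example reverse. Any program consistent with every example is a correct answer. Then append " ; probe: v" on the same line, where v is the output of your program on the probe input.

reverse | drop(1) ; probe: [39, -10, -3, -7]

Check, running the answer program on each example:
  [33, -30, -44, 21, 48, 26, -25, 30, -10, -33] -> [-33, -10, 30, -25, 26, 48, 21, -44, -30, 33] -> [-10, 30, -25, 26, 48, 21, -44, -30, 33]
  [27, 25, 47, 12, 29, -3, -25, 11, 47] -> [47, 11, -25, -3, 29, 12, 47, 25, 27] -> [11, -25, -3, 29, 12, 47, 25, 27]
  [-1, -40, -10, -30, -16, 10, 41, 47, -38, 29] -> [29, -38, 47, 41, 10, -16, -30, -10, -40, -1] -> [-38, 47, 41, 10, -16, -30, -10, -40, -1]
  probe: [-7, -3, -10, 39, -36] -> [-36, 39, -10, -3, -7] -> [39, -10, -3, -7]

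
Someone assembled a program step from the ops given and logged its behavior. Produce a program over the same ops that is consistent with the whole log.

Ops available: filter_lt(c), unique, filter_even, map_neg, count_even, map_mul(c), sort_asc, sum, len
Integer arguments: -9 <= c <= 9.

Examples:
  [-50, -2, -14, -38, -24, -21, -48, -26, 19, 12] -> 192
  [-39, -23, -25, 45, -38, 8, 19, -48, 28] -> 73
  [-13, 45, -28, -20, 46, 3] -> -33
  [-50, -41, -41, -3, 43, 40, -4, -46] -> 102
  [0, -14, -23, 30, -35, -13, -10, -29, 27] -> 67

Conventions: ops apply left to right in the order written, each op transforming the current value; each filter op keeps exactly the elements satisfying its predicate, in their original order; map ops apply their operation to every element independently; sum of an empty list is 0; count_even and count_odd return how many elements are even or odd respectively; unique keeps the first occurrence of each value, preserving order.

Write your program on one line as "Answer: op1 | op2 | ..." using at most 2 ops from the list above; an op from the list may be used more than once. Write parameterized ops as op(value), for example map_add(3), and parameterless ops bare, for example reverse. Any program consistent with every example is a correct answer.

map_neg | sum

Check, running the answer program on each example:
  [-50, -2, -14, -38, -24, -21, -48, -26, 19, 12] -> [50, 2, 14, 38, 24, 21, 48, 26, -19, -12] -> 192
  [-39, -23, -25, 45, -38, 8, 19, -48, 28] -> [39, 23, 25, -45, 38, -8, -19, 48, -28] -> 73
  [-13, 45, -28, -20, 46, 3] -> [13, -45, 28, 20, -46, -3] -> -33
  [-50, -41, -41, -3, 43, 40, -4, -46] -> [50, 41, 41, 3, -43, -40, 4, 46] -> 102
  [0, -14, -23, 30, -35, -13, -10, -29, 27] -> [0, 14, 23, -30, 35, 13, 10, 29, -27] -> 67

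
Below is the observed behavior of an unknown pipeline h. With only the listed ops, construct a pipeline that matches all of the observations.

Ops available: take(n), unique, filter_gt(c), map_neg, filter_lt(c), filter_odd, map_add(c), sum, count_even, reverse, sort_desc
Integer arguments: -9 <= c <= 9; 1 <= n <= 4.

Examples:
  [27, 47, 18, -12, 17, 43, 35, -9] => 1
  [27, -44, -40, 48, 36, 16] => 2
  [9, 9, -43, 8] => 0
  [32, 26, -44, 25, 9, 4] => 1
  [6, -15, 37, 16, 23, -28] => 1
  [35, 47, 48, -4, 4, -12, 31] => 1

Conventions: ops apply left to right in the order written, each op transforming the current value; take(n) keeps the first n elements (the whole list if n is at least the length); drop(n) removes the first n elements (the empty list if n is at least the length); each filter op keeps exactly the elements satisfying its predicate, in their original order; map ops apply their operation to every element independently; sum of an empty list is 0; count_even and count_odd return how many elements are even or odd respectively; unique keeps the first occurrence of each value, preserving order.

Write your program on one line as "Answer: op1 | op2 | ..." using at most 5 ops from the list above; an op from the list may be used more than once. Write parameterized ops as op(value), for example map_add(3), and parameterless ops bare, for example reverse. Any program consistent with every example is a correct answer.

map_add(4) | filter_lt(-2) | map_neg | count_even

Check, running the answer program on each example:
  [27, 47, 18, -12, 17, 43, 35, -9] -> [31, 51, 22, -8, 21, 47, 39, -5] -> [-8, -5] -> [8, 5] -> 1
  [27, -44, -40, 48, 36, 16] -> [31, -40, -36, 52, 40, 20] -> [-40, -36] -> [40, 36] -> 2
  [9, 9, -43, 8] -> [13, 13, -39, 12] -> [-39] -> [39] -> 0
  [32, 26, -44, 25, 9, 4] -> [36, 30, -40, 29, 13, 8] -> [-40] -> [40] -> 1
  [6, -15, 37, 16, 23, -28] -> [10, -11, 41, 20, 27, -24] -> [-11, -24] -> [11, 24] -> 1
  [35, 47, 48, -4, 4, -12, 31] -> [39, 51, 52, 0, 8, -8, 35] -> [-8] -> [8] -> 1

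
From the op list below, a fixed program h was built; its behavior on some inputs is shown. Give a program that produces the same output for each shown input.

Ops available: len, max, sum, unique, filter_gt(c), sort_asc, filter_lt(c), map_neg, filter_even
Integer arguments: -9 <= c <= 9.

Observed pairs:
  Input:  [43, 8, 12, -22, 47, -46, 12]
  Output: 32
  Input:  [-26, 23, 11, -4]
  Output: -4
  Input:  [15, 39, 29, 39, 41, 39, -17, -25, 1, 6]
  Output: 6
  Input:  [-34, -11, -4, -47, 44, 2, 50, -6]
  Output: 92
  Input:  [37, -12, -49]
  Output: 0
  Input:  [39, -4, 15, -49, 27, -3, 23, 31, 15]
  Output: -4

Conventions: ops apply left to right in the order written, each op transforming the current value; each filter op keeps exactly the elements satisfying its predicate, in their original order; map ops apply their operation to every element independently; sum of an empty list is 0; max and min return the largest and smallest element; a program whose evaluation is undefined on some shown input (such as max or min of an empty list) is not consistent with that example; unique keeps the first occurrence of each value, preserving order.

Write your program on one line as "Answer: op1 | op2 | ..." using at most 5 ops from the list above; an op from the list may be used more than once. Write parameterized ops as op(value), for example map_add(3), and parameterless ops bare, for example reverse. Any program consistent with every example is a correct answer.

sort_asc | filter_gt(-6) | filter_even | sum

Check, running the answer program on each example:
  [43, 8, 12, -22, 47, -46, 12] -> [-46, -22, 8, 12, 12, 43, 47] -> [8, 12, 12, 43, 47] -> [8, 12, 12] -> 32
  [-26, 23, 11, -4] -> [-26, -4, 11, 23] -> [-4, 11, 23] -> [-4] -> -4
  [15, 39, 29, 39, 41, 39, -17, -25, 1, 6] -> [-25, -17, 1, 6, 15, 29, 39, 39, 39, 41] -> [1, 6, 15, 29, 39, 39, 39, 41] -> [6] -> 6
  [-34, -11, -4, -47, 44, 2, 50, -6] -> [-47, -34, -11, -6, -4, 2, 44, 50] -> [-4, 2, 44, 50] -> [-4, 2, 44, 50] -> 92
  [37, -12, -49] -> [-49, -12, 37] -> [37] -> [] -> 0
  [39, -4, 15, -49, 27, -3, 23, 31, 15] -> [-49, -4, -3, 15, 15, 23, 27, 31, 39] -> [-4, -3, 15, 15, 23, 27, 31, 39] -> [-4] -> -4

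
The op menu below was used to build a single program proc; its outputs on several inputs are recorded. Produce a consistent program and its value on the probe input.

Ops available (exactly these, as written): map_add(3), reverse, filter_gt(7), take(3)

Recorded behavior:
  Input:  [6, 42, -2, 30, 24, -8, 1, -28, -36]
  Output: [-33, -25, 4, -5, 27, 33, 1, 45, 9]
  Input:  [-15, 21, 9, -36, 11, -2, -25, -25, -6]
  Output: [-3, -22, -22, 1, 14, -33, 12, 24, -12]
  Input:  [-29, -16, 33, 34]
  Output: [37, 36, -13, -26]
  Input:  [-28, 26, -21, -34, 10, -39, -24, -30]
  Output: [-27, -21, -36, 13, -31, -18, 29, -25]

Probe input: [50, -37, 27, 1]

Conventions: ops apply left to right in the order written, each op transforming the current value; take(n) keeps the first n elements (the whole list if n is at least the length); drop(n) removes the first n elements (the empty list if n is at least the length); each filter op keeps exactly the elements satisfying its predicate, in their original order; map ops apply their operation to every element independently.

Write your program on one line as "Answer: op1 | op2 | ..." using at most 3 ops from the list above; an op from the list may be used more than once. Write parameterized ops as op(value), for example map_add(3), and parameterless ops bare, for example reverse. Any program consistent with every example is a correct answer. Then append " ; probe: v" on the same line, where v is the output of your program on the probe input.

reverse | map_add(3) ; probe: [4, 30, -34, 53]

Check, running the answer program on each example:
  [6, 42, -2, 30, 24, -8, 1, -28, -36] -> [-36, -28, 1, -8, 24, 30, -2, 42, 6] -> [-33, -25, 4, -5, 27, 33, 1, 45, 9]
  [-15, 21, 9, -36, 11, -2, -25, -25, -6] -> [-6, -25, -25, -2, 11, -36, 9, 21, -15] -> [-3, -22, -22, 1, 14, -33, 12, 24, -12]
  [-29, -16, 33, 34] -> [34, 33, -16, -29] -> [37, 36, -13, -26]
  [-28, 26, -21, -34, 10, -39, -24, -30] -> [-30, -24, -39, 10, -34, -21, 26, -28] -> [-27, -21, -36, 13, -31, -18, 29, -25]
  probe: [50, -37, 27, 1] -> [1, 27, -37, 50] -> [4, 30, -34, 53]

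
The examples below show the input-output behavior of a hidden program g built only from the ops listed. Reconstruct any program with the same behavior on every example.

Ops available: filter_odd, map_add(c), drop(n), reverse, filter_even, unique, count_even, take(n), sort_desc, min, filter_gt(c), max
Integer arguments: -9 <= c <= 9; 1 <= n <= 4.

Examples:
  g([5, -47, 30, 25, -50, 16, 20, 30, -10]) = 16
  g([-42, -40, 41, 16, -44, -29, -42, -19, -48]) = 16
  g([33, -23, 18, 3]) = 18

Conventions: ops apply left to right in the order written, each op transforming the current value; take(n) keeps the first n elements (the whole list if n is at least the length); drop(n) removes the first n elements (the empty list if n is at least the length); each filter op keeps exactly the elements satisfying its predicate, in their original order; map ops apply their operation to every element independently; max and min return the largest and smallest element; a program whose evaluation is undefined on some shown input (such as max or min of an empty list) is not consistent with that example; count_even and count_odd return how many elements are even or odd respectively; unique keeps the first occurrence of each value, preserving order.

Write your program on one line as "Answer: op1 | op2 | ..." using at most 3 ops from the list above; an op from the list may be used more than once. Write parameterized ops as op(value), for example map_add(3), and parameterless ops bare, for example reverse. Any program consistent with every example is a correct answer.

filter_gt(8) | unique | min

Check, running the answer program on each example:
  [5, -47, 30, 25, -50, 16, 20, 30, -10] -> [30, 25, 16, 20, 30] -> [30, 25, 16, 20] -> 16
  [-42, -40, 41, 16, -44, -29, -42, -19, -48] -> [41, 16] -> [41, 16] -> 16
  [33, -23, 18, 3] -> [33, 18] -> [33, 18] -> 18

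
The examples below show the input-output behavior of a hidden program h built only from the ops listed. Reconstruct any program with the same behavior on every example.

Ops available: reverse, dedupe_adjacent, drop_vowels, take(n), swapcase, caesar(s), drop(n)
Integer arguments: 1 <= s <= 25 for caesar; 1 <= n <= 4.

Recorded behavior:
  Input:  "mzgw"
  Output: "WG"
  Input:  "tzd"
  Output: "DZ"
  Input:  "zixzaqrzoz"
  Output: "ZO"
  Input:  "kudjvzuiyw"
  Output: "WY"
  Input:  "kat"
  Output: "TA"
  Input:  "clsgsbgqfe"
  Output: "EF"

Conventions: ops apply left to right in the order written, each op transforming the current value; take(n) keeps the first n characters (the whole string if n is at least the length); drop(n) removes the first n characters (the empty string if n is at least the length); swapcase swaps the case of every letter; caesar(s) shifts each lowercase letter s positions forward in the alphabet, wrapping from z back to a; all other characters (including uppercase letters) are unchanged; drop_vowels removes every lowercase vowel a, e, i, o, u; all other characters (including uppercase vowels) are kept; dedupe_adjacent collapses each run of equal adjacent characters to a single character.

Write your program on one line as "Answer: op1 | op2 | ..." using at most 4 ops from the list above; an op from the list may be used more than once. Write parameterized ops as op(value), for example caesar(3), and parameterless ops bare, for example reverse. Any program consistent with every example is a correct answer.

swapcase | reverse | take(2)

Check, running the answer program on each example:
  "mzgw" -> "MZGW" -> "WGZM" -> "WG"
  "tzd" -> "TZD" -> "DZT" -> "DZ"
  "zixzaqrzoz" -> "ZIXZAQRZOZ" -> "ZOZRQAZXIZ" -> "ZO"
  "kudjvzuiyw" -> "KUDJVZUIYW" -> "WYIUZVJDUK" -> "WY"
  "kat" -> "KAT" -> "TAK" -> "TA"
  "clsgsbgqfe" -> "CLSGSBGQFE" -> "EFQGBSGSLC" -> "EF"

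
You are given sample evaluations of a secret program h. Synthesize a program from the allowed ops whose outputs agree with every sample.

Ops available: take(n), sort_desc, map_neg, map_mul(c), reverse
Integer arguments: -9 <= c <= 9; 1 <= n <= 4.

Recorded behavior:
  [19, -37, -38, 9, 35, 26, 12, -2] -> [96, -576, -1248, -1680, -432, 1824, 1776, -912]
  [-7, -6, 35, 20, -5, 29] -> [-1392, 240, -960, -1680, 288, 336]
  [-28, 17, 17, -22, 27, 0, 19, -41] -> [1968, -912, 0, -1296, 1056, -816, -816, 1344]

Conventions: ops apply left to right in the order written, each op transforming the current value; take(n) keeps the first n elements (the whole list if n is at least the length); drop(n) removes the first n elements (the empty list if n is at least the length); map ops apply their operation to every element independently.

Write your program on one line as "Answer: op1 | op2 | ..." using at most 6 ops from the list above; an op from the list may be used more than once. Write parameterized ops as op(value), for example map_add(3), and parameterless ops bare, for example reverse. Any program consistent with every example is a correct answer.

map_mul(2) | map_neg | reverse | map_mul(-8) | map_mul(-3)

Check, running the answer program on each example:
  [19, -37, -38, 9, 35, 26, 12, -2] -> [38, -74, -76, 18, 70, 52, 24, -4] -> [-38, 74, 76, -18, -70, -52, -24, 4] -> [4, -24, -52, -70, -18, 76, 74, -38] -> [-32, 192, 416, 560, 144, -608, -592, 304] -> [96, -576, -1248, -1680, -432, 1824, 1776, -912]
  [-7, -6, 35, 20, -5, 29] -> [-14, -12, 70, 40, -10, 58] -> [14, 12, -70, -40, 10, -58] -> [-58, 10, -40, -70, 12, 14] -> [464, -80, 320, 560, -96, -112] -> [-1392, 240, -960, -1680, 288, 336]
  [-28, 17, 17, -22, 27, 0, 19, -41] -> [-56, 34, 34, -44, 54, 0, 38, -82] -> [56, -34, -34, 44, -54, 0, -38, 82] -> [82, -38, 0, -54, 44, -34, -34, 56] -> [-656, 304, 0, 432, -352, 272, 272, -448] -> [1968, -912, 0, -1296, 1056, -816, -816, 1344]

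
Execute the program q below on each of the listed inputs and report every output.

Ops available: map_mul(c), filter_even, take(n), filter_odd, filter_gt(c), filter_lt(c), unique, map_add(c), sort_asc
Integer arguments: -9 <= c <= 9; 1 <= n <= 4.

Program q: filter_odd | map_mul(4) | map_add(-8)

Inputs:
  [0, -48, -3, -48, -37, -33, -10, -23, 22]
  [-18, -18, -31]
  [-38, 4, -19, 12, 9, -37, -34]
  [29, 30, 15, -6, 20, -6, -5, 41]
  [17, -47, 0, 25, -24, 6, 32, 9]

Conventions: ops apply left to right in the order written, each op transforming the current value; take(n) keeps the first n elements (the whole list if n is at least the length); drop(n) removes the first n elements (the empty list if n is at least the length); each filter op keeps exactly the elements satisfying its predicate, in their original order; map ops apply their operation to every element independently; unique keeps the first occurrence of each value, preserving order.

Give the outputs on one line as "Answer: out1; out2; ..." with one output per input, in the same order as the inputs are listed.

Execution, op by op:
  [0, -48, -3, -48, -37, -33, -10, -23, 22] -> [-3, -37, -33, -23] -> [-12, -148, -132, -92] -> [-20, -156, -140, -100]
  [-18, -18, -31] -> [-31] -> [-124] -> [-132]
  [-38, 4, -19, 12, 9, -37, -34] -> [-19, 9, -37] -> [-76, 36, -148] -> [-84, 28, -156]
  [29, 30, 15, -6, 20, -6, -5, 41] -> [29, 15, -5, 41] -> [116, 60, -20, 164] -> [108, 52, -28, 156]
  [17, -47, 0, 25, -24, 6, 32, 9] -> [17, -47, 25, 9] -> [68, -188, 100, 36] -> [60, -196, 92, 28]

[-20, -156, -140, -100]; [-132]; [-84, 28, -156]; [108, 52, -28, 156]; [60, -196, 92, 28]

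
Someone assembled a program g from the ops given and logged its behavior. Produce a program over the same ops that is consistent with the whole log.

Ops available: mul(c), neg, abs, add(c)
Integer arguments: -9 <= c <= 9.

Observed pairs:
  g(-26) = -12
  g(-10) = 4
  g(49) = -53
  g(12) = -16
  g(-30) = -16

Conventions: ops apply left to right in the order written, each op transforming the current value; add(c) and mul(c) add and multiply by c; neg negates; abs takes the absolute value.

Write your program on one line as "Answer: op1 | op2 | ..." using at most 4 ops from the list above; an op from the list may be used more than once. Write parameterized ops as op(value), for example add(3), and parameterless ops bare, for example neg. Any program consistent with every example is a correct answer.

add(9) | abs | add(-5) | neg

Check, running the answer program on each example:
  -26 -> -17 -> 17 -> 12 -> -12
  -10 -> -1 -> 1 -> -4 -> 4
  49 -> 58 -> 58 -> 53 -> -53
  12 -> 21 -> 21 -> 16 -> -16
  -30 -> -21 -> 21 -> 16 -> -16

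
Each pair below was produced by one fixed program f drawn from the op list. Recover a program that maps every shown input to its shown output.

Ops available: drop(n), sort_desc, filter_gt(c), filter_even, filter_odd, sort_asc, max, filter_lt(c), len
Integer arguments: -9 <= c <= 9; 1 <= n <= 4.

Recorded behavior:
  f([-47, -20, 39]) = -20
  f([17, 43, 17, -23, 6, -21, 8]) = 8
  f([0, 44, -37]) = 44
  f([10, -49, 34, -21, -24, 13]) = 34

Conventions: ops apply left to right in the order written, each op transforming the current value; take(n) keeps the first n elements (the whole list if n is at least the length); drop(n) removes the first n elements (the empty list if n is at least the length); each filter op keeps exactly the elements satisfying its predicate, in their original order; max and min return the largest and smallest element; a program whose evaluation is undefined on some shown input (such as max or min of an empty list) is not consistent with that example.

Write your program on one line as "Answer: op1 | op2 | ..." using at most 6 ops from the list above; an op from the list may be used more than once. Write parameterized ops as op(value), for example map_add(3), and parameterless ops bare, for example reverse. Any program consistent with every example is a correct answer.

sort_desc | sort_asc | filter_even | sort_desc | max

Check, running the answer program on each example:
  [-47, -20, 39] -> [39, -20, -47] -> [-47, -20, 39] -> [-20] -> [-20] -> -20
  [17, 43, 17, -23, 6, -21, 8] -> [43, 17, 17, 8, 6, -21, -23] -> [-23, -21, 6, 8, 17, 17, 43] -> [6, 8] -> [8, 6] -> 8
  [0, 44, -37] -> [44, 0, -37] -> [-37, 0, 44] -> [0, 44] -> [44, 0] -> 44
  [10, -49, 34, -21, -24, 13] -> [34, 13, 10, -21, -24, -49] -> [-49, -24, -21, 10, 13, 34] -> [-24, 10, 34] -> [34, 10, -24] -> 34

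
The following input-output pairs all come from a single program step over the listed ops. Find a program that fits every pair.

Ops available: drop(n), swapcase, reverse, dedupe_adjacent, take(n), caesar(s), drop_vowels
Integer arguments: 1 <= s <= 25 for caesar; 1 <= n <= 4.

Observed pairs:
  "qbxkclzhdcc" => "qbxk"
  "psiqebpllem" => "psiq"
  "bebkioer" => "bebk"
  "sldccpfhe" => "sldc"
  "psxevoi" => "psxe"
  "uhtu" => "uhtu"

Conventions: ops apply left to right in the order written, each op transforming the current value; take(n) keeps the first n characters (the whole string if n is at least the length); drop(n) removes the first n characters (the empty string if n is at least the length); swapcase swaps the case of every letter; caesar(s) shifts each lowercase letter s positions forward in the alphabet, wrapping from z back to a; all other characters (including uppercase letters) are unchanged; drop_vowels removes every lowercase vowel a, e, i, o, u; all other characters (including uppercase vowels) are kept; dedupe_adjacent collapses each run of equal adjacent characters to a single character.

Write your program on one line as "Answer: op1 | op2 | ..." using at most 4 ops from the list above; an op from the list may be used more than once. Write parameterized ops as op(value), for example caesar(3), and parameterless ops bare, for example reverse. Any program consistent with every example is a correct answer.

swapcase | take(4) | swapcase

Check, running the answer program on each example:
  "qbxkclzhdcc" -> "QBXKCLZHDCC" -> "QBXK" -> "qbxk"
  "psiqebpllem" -> "PSIQEBPLLEM" -> "PSIQ" -> "psiq"
  "bebkioer" -> "BEBKIOER" -> "BEBK" -> "bebk"
  "sldccpfhe" -> "SLDCCPFHE" -> "SLDC" -> "sldc"
  "psxevoi" -> "PSXEVOI" -> "PSXE" -> "psxe"
  "uhtu" -> "UHTU" -> "UHTU" -> "uhtu"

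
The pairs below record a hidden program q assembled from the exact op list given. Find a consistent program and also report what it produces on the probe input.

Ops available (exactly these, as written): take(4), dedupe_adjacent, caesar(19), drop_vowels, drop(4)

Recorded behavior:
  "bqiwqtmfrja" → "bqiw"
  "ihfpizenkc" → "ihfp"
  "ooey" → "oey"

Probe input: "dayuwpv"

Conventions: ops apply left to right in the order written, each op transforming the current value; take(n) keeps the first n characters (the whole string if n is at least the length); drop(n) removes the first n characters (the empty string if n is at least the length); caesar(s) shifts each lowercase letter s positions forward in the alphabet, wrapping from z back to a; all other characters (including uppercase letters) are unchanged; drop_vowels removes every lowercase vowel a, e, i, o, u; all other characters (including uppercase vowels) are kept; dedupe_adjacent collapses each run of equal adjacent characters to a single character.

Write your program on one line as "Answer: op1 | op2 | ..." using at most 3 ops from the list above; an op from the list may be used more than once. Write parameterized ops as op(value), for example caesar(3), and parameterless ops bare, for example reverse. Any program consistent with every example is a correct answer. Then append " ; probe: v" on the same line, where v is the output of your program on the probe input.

dedupe_adjacent | take(4) ; probe: "dayu"

Check, running the answer program on each example:
  "bqiwqtmfrja" -> "bqiwqtmfrja" -> "bqiw"
  "ihfpizenkc" -> "ihfpizenkc" -> "ihfp"
  "ooey" -> "oey" -> "oey"
  probe: "dayuwpv" -> "dayuwpv" -> "dayu"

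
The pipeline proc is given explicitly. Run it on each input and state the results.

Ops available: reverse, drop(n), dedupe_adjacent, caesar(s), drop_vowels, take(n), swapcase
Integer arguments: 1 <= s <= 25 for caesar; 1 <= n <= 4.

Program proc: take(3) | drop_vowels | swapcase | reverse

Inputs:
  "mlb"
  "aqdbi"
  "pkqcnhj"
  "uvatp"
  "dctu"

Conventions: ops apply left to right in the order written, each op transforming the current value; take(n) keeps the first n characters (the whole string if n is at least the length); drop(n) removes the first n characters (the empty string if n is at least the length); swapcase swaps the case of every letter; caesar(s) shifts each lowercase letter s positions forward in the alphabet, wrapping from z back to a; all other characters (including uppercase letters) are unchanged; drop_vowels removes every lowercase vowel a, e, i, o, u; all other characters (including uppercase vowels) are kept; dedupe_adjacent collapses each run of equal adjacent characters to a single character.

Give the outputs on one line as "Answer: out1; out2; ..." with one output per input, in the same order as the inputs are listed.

"BLM"; "DQ"; "QKP"; "V"; "TCD"

Execution, op by op:
  "mlb" -> "mlb" -> "mlb" -> "MLB" -> "BLM"
  "aqdbi" -> "aqd" -> "qd" -> "QD" -> "DQ"
  "pkqcnhj" -> "pkq" -> "pkq" -> "PKQ" -> "QKP"
  "uvatp" -> "uva" -> "v" -> "V" -> "V"
  "dctu" -> "dct" -> "dct" -> "DCT" -> "TCD"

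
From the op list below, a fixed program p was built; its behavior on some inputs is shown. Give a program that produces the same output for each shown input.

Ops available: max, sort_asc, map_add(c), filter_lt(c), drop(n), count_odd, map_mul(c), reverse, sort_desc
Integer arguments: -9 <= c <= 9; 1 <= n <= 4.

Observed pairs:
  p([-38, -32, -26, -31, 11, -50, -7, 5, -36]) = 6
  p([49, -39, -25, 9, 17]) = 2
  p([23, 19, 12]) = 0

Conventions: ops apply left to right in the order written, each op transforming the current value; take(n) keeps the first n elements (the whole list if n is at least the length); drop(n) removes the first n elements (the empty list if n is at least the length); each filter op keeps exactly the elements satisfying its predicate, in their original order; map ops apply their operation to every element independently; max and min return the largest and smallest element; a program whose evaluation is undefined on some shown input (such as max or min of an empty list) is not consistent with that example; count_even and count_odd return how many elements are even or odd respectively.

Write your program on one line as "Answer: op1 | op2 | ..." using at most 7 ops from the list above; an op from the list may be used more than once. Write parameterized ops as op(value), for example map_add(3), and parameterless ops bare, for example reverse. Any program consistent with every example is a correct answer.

map_mul(4) | sort_asc | map_add(1) | drop(3) | reverse | count_odd

Check, running the answer program on each example:
  [-38, -32, -26, -31, 11, -50, -7, 5, -36] -> [-152, -128, -104, -124, 44, -200, -28, 20, -144] -> [-200, -152, -144, -128, -124, -104, -28, 20, 44] -> [-199, -151, -143, -127, -123, -103, -27, 21, 45] -> [-127, -123, -103, -27, 21, 45] -> [45, 21, -27, -103, -123, -127] -> 6
  [49, -39, -25, 9, 17] -> [196, -156, -100, 36, 68] -> [-156, -100, 36, 68, 196] -> [-155, -99, 37, 69, 197] -> [69, 197] -> [197, 69] -> 2
  [23, 19, 12] -> [92, 76, 48] -> [48, 76, 92] -> [49, 77, 93] -> [] -> [] -> 0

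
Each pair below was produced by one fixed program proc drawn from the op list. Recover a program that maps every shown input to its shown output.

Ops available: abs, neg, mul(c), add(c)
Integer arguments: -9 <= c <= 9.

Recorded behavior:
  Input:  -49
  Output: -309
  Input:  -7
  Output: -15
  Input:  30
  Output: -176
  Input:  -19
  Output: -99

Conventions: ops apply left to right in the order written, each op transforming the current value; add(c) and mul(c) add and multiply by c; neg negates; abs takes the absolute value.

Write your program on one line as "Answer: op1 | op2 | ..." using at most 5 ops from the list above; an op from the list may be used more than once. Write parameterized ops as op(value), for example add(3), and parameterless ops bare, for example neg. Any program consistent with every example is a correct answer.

abs | add(-4) | mul(-7) | add(6)

Check, running the answer program on each example:
  -49 -> 49 -> 45 -> -315 -> -309
  -7 -> 7 -> 3 -> -21 -> -15
  30 -> 30 -> 26 -> -182 -> -176
  -19 -> 19 -> 15 -> -105 -> -99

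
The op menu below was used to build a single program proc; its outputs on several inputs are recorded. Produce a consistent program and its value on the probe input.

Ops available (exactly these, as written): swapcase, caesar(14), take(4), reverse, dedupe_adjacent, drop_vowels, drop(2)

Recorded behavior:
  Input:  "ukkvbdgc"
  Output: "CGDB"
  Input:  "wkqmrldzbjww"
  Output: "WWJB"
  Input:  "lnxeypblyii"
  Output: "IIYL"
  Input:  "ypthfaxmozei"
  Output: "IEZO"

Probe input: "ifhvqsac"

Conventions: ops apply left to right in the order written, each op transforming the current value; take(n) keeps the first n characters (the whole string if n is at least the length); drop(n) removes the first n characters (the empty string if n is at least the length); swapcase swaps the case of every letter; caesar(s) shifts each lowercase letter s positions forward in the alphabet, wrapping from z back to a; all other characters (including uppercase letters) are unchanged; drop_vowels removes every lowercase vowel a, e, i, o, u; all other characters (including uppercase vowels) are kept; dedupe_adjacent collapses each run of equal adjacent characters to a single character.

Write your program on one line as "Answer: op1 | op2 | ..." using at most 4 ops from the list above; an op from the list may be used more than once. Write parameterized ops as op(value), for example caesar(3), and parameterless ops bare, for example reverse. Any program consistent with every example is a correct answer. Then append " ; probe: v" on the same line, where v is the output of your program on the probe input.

swapcase | reverse | take(4) ; probe: "CASQ"

Check, running the answer program on each example:
  "ukkvbdgc" -> "UKKVBDGC" -> "CGDBVKKU" -> "CGDB"
  "wkqmrldzbjww" -> "WKQMRLDZBJWW" -> "WWJBZDLRMQKW" -> "WWJB"
  "lnxeypblyii" -> "LNXEYPBLYII" -> "IIYLBPYEXNL" -> "IIYL"
  "ypthfaxmozei" -> "YPTHFAXMOZEI" -> "IEZOMXAFHTPY" -> "IEZO"
  probe: "ifhvqsac" -> "IFHVQSAC" -> "CASQVHFI" -> "CASQ"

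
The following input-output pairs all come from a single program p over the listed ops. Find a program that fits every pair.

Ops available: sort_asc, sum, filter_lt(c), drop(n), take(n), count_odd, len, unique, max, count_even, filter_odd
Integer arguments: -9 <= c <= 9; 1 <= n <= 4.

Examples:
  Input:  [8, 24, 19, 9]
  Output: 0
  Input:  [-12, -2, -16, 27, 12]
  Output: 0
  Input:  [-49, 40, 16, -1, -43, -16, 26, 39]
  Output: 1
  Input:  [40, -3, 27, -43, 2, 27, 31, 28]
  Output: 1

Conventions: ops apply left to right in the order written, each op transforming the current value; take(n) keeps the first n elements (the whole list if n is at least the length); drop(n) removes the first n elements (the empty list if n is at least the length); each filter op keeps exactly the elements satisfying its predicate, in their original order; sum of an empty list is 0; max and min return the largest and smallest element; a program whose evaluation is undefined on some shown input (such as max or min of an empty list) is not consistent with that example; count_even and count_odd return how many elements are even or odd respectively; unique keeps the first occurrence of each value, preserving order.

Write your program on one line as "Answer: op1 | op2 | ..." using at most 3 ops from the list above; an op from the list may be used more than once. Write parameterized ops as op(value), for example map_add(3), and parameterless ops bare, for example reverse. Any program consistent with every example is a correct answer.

take(2) | count_odd

Check, running the answer program on each example:
  [8, 24, 19, 9] -> [8, 24] -> 0
  [-12, -2, -16, 27, 12] -> [-12, -2] -> 0
  [-49, 40, 16, -1, -43, -16, 26, 39] -> [-49, 40] -> 1
  [40, -3, 27, -43, 2, 27, 31, 28] -> [40, -3] -> 1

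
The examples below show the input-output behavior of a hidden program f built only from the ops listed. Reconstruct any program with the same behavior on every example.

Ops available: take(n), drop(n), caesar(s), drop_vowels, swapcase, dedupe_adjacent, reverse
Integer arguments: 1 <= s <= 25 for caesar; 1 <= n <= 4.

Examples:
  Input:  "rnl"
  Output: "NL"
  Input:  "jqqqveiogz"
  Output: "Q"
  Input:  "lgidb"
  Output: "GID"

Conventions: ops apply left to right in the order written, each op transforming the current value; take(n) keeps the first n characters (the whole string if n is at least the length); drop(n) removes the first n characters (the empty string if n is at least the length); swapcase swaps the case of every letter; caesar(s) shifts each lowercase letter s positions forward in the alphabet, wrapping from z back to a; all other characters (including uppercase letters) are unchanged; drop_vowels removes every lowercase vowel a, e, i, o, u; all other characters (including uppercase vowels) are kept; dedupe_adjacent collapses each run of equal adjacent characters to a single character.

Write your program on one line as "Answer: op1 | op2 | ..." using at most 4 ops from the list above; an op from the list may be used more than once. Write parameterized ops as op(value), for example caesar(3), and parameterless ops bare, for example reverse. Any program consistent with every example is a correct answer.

take(4) | drop(1) | dedupe_adjacent | swapcase

Check, running the answer program on each example:
  "rnl" -> "rnl" -> "nl" -> "nl" -> "NL"
  "jqqqveiogz" -> "jqqq" -> "qqq" -> "q" -> "Q"
  "lgidb" -> "lgid" -> "gid" -> "gid" -> "GID"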